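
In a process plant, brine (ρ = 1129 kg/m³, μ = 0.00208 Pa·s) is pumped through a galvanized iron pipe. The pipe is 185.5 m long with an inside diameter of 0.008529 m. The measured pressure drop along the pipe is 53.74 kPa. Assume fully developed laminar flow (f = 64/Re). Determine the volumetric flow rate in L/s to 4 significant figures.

Q ≈ 0.01809 L/s

For laminar flow, f = 64/Re with Re = ρVD/μ, so Darcy-Weisbach reduces to ΔP = 32μLV/D². Solving for V: V = ΔP·D²/(32μL) = 5.374e+04·(0.008529)²/(32·0.00208·185.5) = 0.3166 m/s.
Check: Re = ρVD/μ = 1129·0.3166·0.008529/0.00208 = 1466 < 2300, so the laminar assumption holds.
Q = V·A = 0.3166·(π/4·0.008529²) = 1.809e-05 m³/s = 0.01809 L/s.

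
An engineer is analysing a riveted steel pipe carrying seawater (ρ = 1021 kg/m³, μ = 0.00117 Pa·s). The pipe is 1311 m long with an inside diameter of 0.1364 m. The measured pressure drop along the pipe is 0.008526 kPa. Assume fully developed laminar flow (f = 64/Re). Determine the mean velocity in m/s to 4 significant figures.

V ≈ 0.003232 m/s

For laminar flow, f = 64/Re with Re = ρVD/μ, so Darcy-Weisbach reduces to ΔP = 32μLV/D². Solving for V: V = ΔP·D²/(32μL) = 8.526·(0.1364)²/(32·0.00117·1311) = 0.003232 m/s.
Check: Re = ρVD/μ = 1021·0.003232·0.1364/0.00117 = 384.7 < 2300, so the laminar assumption holds.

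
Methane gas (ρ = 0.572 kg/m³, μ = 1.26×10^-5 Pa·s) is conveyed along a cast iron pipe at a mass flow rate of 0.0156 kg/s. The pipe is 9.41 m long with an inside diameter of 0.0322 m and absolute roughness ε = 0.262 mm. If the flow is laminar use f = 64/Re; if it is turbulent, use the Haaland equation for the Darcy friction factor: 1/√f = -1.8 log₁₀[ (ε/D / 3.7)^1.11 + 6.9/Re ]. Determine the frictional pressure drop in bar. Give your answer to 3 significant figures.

ΔP ≈ 0.0344 bar

A = πD²/4 = π(0.0322)²/4 = 0.0008143 m²; mean velocity V = ṁ/(ρA) = 0.0156/(0.572 · 0.0008143) = 33.49 m/s.
Reynolds number Re = ρVD/μ = 0.572 · 33.49 · 0.0322 / 1.26e-05 = 4.896e+04.
Re > 4000 → turbulent. Relative roughness ε/D = 0.000262/0.0322 = 0.00814. Haaland: 1/√f = -1.8 log₁₀[(0.00814/3.7)^1.11 + 6.9/4.896e+04] = -1.8 log₁₀[0.00112 + 0.000141] = 5.218, so f = 0.03673.
Darcy-Weisbach: ΔP = f(L/D)(ρV²/2) = 0.03673·(9.41/0.0322)·(0.572·33.49²/2) = 0.03673·292.2·320.8 = 3443 Pa.
ΔP = 3443 Pa = 0.0344 bar.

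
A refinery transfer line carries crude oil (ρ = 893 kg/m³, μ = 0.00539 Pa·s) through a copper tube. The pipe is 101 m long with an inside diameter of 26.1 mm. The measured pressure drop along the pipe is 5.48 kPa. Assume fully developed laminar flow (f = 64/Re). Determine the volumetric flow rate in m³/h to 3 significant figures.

Q ≈ 0.413 m³/h

For laminar flow, f = 64/Re with Re = ρVD/μ, so Darcy-Weisbach reduces to ΔP = 32μLV/D². Solving for V: V = ΔP·D²/(32μL) = 5480·(0.0261)²/(32·0.00539·101) = 0.2143 m/s.
Check: Re = ρVD/μ = 893·0.2143·0.0261/0.00539 = 926.6 < 2300, so the laminar assumption holds.
Q = V·A = 0.2143·(π/4·0.0261²) = 0.0001146 m³/s = 0.413 m³/h.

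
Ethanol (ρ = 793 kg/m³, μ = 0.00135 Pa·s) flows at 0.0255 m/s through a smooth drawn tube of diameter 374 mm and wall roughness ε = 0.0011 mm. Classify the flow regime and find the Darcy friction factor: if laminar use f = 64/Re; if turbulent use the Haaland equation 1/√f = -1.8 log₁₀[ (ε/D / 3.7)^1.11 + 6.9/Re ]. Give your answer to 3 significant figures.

Re = ρVD/μ = 793·0.0255·0.374/0.00135 = 5602.
Re > 4000 → turbulent. ε/D = 1.1e-06/0.374 = 2.94e-06; Haaland: 1/√f = -1.8 log₁₀[1.7e-07 + 0.00123] = 5.237, so f = 0.03646.

f ≈ 0.0365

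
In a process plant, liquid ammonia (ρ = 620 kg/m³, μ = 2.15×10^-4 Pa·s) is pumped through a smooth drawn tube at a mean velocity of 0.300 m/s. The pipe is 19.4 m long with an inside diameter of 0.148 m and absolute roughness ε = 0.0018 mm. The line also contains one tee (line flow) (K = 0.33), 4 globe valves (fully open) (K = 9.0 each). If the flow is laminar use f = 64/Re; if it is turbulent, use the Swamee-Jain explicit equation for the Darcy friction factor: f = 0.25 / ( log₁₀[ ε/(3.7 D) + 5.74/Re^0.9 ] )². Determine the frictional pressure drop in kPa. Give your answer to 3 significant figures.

Reynolds number Re = ρVD/μ = 620 · 0.3 · 0.148 / 0.000215 = 1.28e+05.
Re > 4000 → turbulent. Relative roughness ε/D = 1.8e-06/0.148 = 1.22e-05. Swamee-Jain: f = 0.25/(log₁₀[1.22e-05/3.7 + 5.74/1.28e+05^0.9])² = 0.25/(log₁₀[3.29e-06 + 0.000145])² = 0.25/(-3.828)² = 0.01706.
Total minor-loss coefficient ΣK = 1·0.33 + 4·9 = 36.3.
ΔP = [f·L/D + ΣK]·(ρV²/2) = [0.01706·19.4/0.148 + 36.3]·(620·0.3²/2) = [2.236 + 36.3]·27.9 = 1076 Pa.
ΔP = 1076 Pa = 1.08 kPa.

ΔP ≈ 1.08 kPa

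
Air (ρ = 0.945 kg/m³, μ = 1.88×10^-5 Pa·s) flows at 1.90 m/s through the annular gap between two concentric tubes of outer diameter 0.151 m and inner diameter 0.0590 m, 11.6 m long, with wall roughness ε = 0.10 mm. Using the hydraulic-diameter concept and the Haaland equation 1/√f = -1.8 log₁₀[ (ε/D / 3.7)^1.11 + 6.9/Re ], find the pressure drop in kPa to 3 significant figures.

Hydraulic diameter D_h = 4A/P = D_o - D_i = 0.151 - 0.059 = 0.092 m.
Re = ρVD_h/μ = 0.945·1.9·0.092/1.88e-05 = 8786.
ε/D_h = 0.0001/0.092 = 0.00109; Haaland gives 1/√f = -1.8 log₁₀[0.00012+0.000785] = 5.478, so f = 0.03333.
ΔP = f(L/D_h)(ρV²/2) = 0.03333·11.6/0.092·1.706 = 7.168 Pa.
ΔP = 0.00717 kPa.

ΔP ≈ 0.00717 kPa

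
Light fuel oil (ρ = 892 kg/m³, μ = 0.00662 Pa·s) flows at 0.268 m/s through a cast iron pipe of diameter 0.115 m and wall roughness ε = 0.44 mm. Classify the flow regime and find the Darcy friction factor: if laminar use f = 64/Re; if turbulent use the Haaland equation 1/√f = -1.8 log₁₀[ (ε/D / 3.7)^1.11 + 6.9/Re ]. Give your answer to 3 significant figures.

Re = ρVD/μ = 892·0.268·0.115/0.00662 = 4153.
Re > 4000 → turbulent. ε/D = 0.00044/0.115 = 0.00383; Haaland: 1/√f = -1.8 log₁₀[0.000485 + 0.00166] = 4.803, so f = 0.04335.

f ≈ 0.0434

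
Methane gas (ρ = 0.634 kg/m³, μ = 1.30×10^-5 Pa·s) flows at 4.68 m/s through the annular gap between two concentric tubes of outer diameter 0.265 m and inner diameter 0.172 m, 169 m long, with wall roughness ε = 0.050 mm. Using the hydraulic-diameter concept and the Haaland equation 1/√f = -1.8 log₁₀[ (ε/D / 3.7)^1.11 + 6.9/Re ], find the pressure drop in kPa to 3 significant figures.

ΔP ≈ 0.333 kPa

Hydraulic diameter D_h = 4A/P = D_o - D_i = 0.265 - 0.172 = 0.093 m.
Re = ρVD_h/μ = 0.634·4.68·0.093/1.3e-05 = 2.123e+04.
ε/D_h = 5e-05/0.093 = 0.000538; Haaland gives 1/√f = -1.8 log₁₀[5.5e-05+0.000325] = 6.156, so f = 0.02639.
ΔP = f(L/D_h)(ρV²/2) = 0.02639·169/0.093·6.943 = 332.9 Pa.
ΔP = 0.333 kPa.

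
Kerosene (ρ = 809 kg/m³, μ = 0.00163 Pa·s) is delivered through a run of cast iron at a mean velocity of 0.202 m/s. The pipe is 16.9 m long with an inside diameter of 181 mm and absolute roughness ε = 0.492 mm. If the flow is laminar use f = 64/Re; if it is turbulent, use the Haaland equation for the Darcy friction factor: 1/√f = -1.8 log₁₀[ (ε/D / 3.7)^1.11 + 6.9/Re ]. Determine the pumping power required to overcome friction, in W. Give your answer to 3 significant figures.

Reynolds number Re = ρVD/μ = 809 · 0.202 · 0.181 / 0.00163 = 1.815e+04.
Re > 4000 → turbulent. Relative roughness ε/D = 0.000492/0.181 = 0.00272. Haaland: 1/√f = -1.8 log₁₀[(0.00272/3.7)^1.11 + 6.9/1.815e+04] = -1.8 log₁₀[0.000332 + 0.00038] = 5.665, so f = 0.03116.
Darcy-Weisbach: ΔP = f(L/D)(ρV²/2) = 0.03116·(16.9/0.181)·(809·0.202²/2) = 0.03116·93.37·16.51 = 48.02 Pa.
Q = V·A = 0.202·0.02573 = 0.005198 m³/s.
Pumping power P = QΔP = 0.005198·48.02 = 0.2496 W = 0.250 W.

P ≈ 0.250 W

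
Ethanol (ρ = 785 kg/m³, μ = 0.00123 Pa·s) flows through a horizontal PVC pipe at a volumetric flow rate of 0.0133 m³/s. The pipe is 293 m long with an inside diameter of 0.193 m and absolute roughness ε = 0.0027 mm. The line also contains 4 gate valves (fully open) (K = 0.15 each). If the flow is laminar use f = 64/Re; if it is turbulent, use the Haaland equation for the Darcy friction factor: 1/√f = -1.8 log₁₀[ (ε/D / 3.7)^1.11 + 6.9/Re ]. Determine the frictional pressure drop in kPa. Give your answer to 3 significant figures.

Cross-sectional area A = πD²/4 = π(0.193)²/4 = 0.02926 m²; mean velocity V = Q/A = 0.0133/0.02926 = 0.4546 m/s.
Reynolds number Re = ρVD/μ = 785 · 0.4546 · 0.193 / 0.00123 = 5.6e+04.
Re > 4000 → turbulent. Relative roughness ε/D = 2.7e-06/0.193 = 1.4e-05. Haaland: 1/√f = -1.8 log₁₀[(1.4e-05/3.7)^1.11 + 6.9/5.6e+04] = -1.8 log₁₀[9.58e-07 + 0.000123] = 7.031, so f = 0.02023.
Total minor-loss coefficient ΣK = 4·0.15 = 0.6.
ΔP = [f·L/D + ΣK]·(ρV²/2) = [0.02023·293/0.193 + 0.6]·(785·0.4546²/2) = [30.71 + 0.6]·81.12 = 2540 Pa.
ΔP = 2540 Pa = 2.54 kPa.

ΔP ≈ 2.54 kPa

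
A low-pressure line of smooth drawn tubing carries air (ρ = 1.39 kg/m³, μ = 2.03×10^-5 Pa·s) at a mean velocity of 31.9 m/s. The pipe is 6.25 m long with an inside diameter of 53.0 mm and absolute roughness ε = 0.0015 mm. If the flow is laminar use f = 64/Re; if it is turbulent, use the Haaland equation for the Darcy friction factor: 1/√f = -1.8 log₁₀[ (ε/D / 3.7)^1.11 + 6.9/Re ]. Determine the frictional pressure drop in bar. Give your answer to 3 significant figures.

ΔP ≈ 0.0145 bar

Reynolds number Re = ρVD/μ = 1.39 · 31.9 · 0.053 / 2.03e-05 = 1.158e+05.
Re > 4000 → turbulent. Relative roughness ε/D = 1.5e-06/0.053 = 2.83e-05. Haaland: 1/√f = -1.8 log₁₀[(2.83e-05/3.7)^1.11 + 6.9/1.158e+05] = -1.8 log₁₀[2.09e-06 + 5.96e-05] = 7.578, so f = 0.01742.
Darcy-Weisbach: ΔP = f(L/D)(ρV²/2) = 0.01742·(6.25/0.053)·(1.39·31.9²/2) = 0.01742·117.9·707.2 = 1452 Pa.
ΔP = 1452 Pa = 0.0145 bar.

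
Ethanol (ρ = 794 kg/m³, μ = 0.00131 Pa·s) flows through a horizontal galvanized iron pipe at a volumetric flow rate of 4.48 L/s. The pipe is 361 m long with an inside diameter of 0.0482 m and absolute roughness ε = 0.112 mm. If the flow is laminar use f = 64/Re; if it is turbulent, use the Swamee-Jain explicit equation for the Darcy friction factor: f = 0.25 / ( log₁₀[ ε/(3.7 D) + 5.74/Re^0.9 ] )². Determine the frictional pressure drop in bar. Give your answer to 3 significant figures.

ΔP ≈ 4.79 bar

Q = 4.48 L/s = 4.48/1000 = 0.00448 m³/s.
Cross-sectional area A = πD²/4 = π(0.0482)²/4 = 0.001825 m²; mean velocity V = Q/A = 0.00448/0.001825 = 2.455 m/s.
Reynolds number Re = ρVD/μ = 794 · 2.455 · 0.0482 / 0.00131 = 7.173e+04.
Re > 4000 → turbulent. Relative roughness ε/D = 0.000112/0.0482 = 0.00232. Swamee-Jain: f = 0.25/(log₁₀[0.00232/3.7 + 5.74/7.173e+04^0.9])² = 0.25/(log₁₀[0.000628 + 0.000245])² = 0.25/(-3.059)² = 0.02672.
Darcy-Weisbach: ΔP = f(L/D)(ρV²/2) = 0.02672·(361/0.0482)·(794·2.455²/2) = 0.02672·7490·2393 = 4.788e+05 Pa.
ΔP = 4.788e+05 Pa = 4.79 bar.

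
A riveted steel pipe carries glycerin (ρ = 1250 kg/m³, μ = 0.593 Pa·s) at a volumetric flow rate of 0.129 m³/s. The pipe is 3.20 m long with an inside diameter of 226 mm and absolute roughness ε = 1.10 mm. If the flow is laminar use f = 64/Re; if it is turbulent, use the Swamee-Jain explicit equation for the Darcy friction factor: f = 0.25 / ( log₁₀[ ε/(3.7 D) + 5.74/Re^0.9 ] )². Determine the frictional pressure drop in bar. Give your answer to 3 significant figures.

ΔP ≈ 0.0382 bar

Cross-sectional area A = πD²/4 = π(0.226)²/4 = 0.04011 m²; mean velocity V = Q/A = 0.129/0.04011 = 3.216 m/s.
Reynolds number Re = ρVD/μ = 1250 · 3.216 · 0.226 / 0.593 = 1532.
Re < 2300 → laminar flow, so f = 64/Re = 64/1532 = 0.04178 (the turbulent correlation is not needed).
Darcy-Weisbach: ΔP = f(L/D)(ρV²/2) = 0.04178·(3.2/0.226)·(1250·3.216²/2) = 0.04178·14.16·6463 = 3823 Pa.
ΔP = 3823 Pa = 0.0382 bar.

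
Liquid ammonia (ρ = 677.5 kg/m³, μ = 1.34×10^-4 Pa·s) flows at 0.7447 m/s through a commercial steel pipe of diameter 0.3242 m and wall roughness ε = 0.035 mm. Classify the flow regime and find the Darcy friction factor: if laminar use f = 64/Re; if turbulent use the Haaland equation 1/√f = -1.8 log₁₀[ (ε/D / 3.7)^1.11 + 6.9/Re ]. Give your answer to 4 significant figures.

f ≈ 0.01325

Re = ρVD/μ = 677.5·0.7447·0.3242/0.000134 = 1.221e+06.
Re > 4000 → turbulent. ε/D = 3.5e-05/0.3242 = 0.000108; Haaland: 1/√f = -1.8 log₁₀[9.25e-06 + 5.65e-06] = 8.688, so f = 0.01325.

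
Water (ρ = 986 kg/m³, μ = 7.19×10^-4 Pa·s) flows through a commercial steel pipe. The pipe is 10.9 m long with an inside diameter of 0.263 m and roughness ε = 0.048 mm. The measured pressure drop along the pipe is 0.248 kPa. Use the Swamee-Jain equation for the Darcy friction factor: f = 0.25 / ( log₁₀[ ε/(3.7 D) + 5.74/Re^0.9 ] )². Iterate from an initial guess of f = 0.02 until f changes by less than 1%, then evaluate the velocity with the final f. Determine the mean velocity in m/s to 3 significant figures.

Rearranging Darcy-Weisbach: V = √(2·ΔP·D/(f·L·ρ)). With ε/D = 4.8e-05/0.263 = 0.000183, iterate starting from f = 0.02:
  f = 0.02 → V = √(2·248·0.263/(0.02·10.9·986)) = 0.779 m/s; Re = ρVD/μ = 2.81e+05; f → 0.01629
  f = 0.01629 → V = 0.8632 m/s; Re = 3.113e+05; f → 0.0161
  f = 0.0161 → V = 0.8683 m/s; Re = 3.132e+05; f → 0.01609
Converged (Δf/f < 1%). With the final f = 0.01609: V = √(2·248·0.263/(0.01609·10.9·986)) = 0.8686 m/s.

V ≈ 0.869 m/s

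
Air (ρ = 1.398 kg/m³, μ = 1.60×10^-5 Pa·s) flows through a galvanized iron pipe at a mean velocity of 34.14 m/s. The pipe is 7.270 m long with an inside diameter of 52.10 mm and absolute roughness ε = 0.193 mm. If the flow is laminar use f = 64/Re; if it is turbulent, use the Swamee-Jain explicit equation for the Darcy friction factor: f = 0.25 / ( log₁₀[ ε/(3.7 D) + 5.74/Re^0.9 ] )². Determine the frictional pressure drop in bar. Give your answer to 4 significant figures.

ΔP ≈ 0.03267 bar

Reynolds number Re = ρVD/μ = 1.398 · 34.14 · 0.0521 / 1.6e-05 = 1.554e+05.
Re > 4000 → turbulent. Relative roughness ε/D = 0.000193/0.0521 = 0.0037. Swamee-Jain: f = 0.25/(log₁₀[0.0037/3.7 + 5.74/1.554e+05^0.9])² = 0.25/(log₁₀[0.001 + 0.000122])² = 0.25/(-2.95)² = 0.02874.
Darcy-Weisbach: ΔP = f(L/D)(ρV²/2) = 0.02874·(7.27/0.0521)·(1.398·34.14²/2) = 0.02874·139.5·814.7 = 3267 Pa.
ΔP = 3267 Pa = 0.03267 bar.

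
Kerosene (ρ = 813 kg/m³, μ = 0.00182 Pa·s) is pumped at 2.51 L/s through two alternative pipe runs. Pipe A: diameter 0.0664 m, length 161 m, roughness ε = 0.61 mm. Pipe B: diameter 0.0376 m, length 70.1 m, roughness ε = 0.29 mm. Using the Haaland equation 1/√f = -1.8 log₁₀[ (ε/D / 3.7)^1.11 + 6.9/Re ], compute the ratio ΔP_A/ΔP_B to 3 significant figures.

ΔP_A/ΔP_B ≈ 0.145

Pipe A: V = Q/A = 0.00251/0.003463 = 0.7248 m/s; Re = 2.15e+04; ε/D = 0.00919; Haaland → f = 0.03952; ΔP_A = f(L/D)(ρV²/2) = 2.046e+04 Pa.
Pipe B: V = Q/A = 0.00251/0.00111 = 2.261 m/s; Re = 3.797e+04; ε/D = 0.00771; Haaland → f = 0.03652; ΔP_B = f(L/D)(ρV²/2) = 1.414e+05 Pa.
ΔP_A/ΔP_B = 2.046e+04/1.414e+05 = 0.145.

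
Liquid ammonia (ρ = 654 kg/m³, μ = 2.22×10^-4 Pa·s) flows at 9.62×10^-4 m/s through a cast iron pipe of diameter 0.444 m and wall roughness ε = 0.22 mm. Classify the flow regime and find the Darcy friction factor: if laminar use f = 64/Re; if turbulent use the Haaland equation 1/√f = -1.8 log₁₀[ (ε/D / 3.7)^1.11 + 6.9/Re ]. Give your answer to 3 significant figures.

f ≈ 0.0509

Re = ρVD/μ = 654·0.000962·0.444/0.000222 = 1258.
Re < 2300 → laminar, so f = 64/Re = 0.05086 (roughness is irrelevant in laminar flow).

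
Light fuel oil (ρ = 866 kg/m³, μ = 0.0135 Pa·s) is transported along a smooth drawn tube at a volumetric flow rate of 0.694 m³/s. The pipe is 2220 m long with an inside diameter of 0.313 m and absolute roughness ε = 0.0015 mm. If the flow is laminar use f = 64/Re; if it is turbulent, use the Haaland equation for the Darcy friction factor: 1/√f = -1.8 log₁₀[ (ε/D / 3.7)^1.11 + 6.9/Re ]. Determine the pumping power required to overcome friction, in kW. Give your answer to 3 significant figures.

Cross-sectional area A = πD²/4 = π(0.313)²/4 = 0.07694 m²; mean velocity V = Q/A = 0.694/0.07694 = 9.019 m/s.
Reynolds number Re = ρVD/μ = 866 · 9.019 · 0.313 / 0.0135 = 1.811e+05.
Re > 4000 → turbulent. Relative roughness ε/D = 1.5e-06/0.313 = 4.79e-06. Haaland: 1/√f = -1.8 log₁₀[(4.79e-06/3.7)^1.11 + 6.9/1.811e+05] = -1.8 log₁₀[2.92e-07 + 3.81e-05] = 7.948, so f = 0.01583.
Darcy-Weisbach: ΔP = f(L/D)(ρV²/2) = 0.01583·(2220/0.313)·(866·9.019²/2) = 0.01583·7093·3.522e+04 = 3.955e+06 Pa.
Pumping power P = QΔP = 0.694·3.955e+06 = 2745000 W = 2740 kW.

P ≈ 2740 kW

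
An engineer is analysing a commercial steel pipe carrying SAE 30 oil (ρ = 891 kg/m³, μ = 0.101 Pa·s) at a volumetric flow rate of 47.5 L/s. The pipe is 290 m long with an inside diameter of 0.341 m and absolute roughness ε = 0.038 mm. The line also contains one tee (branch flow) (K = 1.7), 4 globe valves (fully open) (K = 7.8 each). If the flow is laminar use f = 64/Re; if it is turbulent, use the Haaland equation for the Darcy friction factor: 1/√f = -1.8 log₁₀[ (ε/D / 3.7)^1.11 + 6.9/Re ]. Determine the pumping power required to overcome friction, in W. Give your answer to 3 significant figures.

Q = 47.5 L/s = 47.5/1000 = 0.0475 m³/s.
Cross-sectional area A = πD²/4 = π(0.341)²/4 = 0.09133 m²; mean velocity V = Q/A = 0.0475/0.09133 = 0.5201 m/s.
Reynolds number Re = ρVD/μ = 891 · 0.5201 · 0.341 / 0.101 = 1565.
Re < 2300 → laminar flow, so f = 64/Re = 64/1565 = 0.0409 (the turbulent correlation is not needed).
Total minor-loss coefficient ΣK = 1·1.7 + 4·7.8 = 32.9.
ΔP = [f·L/D + ΣK]·(ρV²/2) = [0.0409·290/0.341 + 32.9]·(891·0.5201²/2) = [34.79 + 32.9]·120.5 = 8157 Pa.
Pumping power P = QΔP = 0.0475·8157 = 387.5 W = 387 W.

P ≈ 387 W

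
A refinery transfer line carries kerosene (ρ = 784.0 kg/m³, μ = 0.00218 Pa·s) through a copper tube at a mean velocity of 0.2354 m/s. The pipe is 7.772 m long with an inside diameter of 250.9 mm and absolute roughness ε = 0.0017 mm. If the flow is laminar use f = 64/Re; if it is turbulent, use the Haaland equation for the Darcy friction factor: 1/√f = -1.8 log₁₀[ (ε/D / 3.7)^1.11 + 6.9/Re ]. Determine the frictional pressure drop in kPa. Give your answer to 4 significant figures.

Reynolds number Re = ρVD/μ = 784 · 0.2354 · 0.2509 / 0.00218 = 2.124e+04.
Re > 4000 → turbulent. Relative roughness ε/D = 1.7e-06/0.2509 = 6.78e-06. Haaland: 1/√f = -1.8 log₁₀[(6.78e-06/3.7)^1.11 + 6.9/2.124e+04] = -1.8 log₁₀[4.28e-07 + 0.000325] = 6.278, so f = 0.02537.
Darcy-Weisbach: ΔP = f(L/D)(ρV²/2) = 0.02537·(7.772/0.2509)·(784·0.2354²/2) = 0.02537·30.98·21.72 = 17.07 Pa.
ΔP = 17.07 Pa = 0.01707 kPa.

ΔP ≈ 0.01707 kPa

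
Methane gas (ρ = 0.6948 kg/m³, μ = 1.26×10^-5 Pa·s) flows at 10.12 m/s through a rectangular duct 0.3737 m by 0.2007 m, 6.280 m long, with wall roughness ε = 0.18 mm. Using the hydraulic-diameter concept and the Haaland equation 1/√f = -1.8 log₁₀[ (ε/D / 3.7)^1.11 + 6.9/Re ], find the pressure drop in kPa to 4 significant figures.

Hydraulic diameter D_h = 4A/P = 4·(0.3737·0.2007)/(2·(0.3737+0.2007)) = 0.3/1.149 = 0.2611 m.
Re = ρVD_h/μ = 0.6948·10.12·0.2611/1.26e-05 = 1.457e+05.
ε/D_h = 0.00018/0.2611 = 0.000689; Haaland gives 1/√f = -1.8 log₁₀[7.24e-05+4.73e-05] = 7.059, so f = 0.02007.
ΔP = f(L/D_h)(ρV²/2) = 0.02007·6.28/0.2611·35.58 = 17.17 Pa.
ΔP = 0.01717 kPa.

ΔP ≈ 0.01717 kPa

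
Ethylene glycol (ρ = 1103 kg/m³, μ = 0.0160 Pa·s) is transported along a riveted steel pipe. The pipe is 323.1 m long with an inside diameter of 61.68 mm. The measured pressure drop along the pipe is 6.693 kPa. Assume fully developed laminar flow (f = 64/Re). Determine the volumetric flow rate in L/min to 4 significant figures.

Q ≈ 27.60 L/min

For laminar flow, f = 64/Re with Re = ρVD/μ, so Darcy-Weisbach reduces to ΔP = 32μLV/D². Solving for V: V = ΔP·D²/(32μL) = 6693·(0.06168)²/(32·0.016·323.1) = 0.1539 m/s.
Check: Re = ρVD/μ = 1103·0.1539·0.06168/0.016 = 654.5 < 2300, so the laminar assumption holds.
Q = V·A = 0.1539·(π/4·0.06168²) = 0.0004599 m³/s = 27.60 L/min.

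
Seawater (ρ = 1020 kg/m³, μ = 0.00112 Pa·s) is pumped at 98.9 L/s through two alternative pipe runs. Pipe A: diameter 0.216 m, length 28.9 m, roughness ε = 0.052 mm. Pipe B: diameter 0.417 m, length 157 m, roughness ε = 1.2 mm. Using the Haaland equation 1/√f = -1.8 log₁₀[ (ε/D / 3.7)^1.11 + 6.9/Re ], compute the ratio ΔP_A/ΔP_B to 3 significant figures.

Pipe A: V = Q/A = 0.0989/0.03664 = 2.699 m/s; Re = 5.309e+05; ε/D = 0.000241; Haaland → f = 0.01559; ΔP_A = f(L/D)(ρV²/2) = 7749 Pa.
Pipe B: V = Q/A = 0.0989/0.1366 = 0.7242 m/s; Re = 2.75e+05; ε/D = 0.00288; Haaland → f = 0.02637; ΔP_B = f(L/D)(ρV²/2) = 2655 Pa.
ΔP_A/ΔP_B = 7749/2655 = 2.92.

ΔP_A/ΔP_B ≈ 2.92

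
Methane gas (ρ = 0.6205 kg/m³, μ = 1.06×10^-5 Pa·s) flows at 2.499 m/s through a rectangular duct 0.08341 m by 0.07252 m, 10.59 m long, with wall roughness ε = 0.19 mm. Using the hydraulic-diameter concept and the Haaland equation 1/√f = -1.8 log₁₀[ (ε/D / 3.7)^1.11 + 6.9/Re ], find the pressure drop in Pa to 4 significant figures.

ΔP ≈ 8.809 Pa

Hydraulic diameter D_h = 4A/P = 4·(0.08341·0.07252)/(2·(0.08341+0.07252)) = 0.0242/0.3119 = 0.07758 m.
Re = ρVD_h/μ = 0.6205·2.499·0.07758/1.06e-05 = 1.135e+04.
ε/D_h = 0.00019/0.07758 = 0.00245; Haaland gives 1/√f = -1.8 log₁₀[0.000296+0.000608] = 5.479, so f = 0.03331.
ΔP = f(L/D_h)(ρV²/2) = 0.03331·10.59/0.07758·1.938 = 8.809 Pa.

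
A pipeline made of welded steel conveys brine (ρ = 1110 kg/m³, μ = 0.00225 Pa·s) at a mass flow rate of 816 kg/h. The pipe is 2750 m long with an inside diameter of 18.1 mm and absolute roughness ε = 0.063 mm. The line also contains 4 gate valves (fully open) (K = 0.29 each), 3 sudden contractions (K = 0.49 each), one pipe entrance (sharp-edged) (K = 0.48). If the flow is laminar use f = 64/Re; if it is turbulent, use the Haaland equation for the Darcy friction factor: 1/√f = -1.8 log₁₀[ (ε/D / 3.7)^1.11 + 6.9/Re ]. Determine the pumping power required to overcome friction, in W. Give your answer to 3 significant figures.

ṁ = 816 kg/h = 816/3600 = 0.2267 kg/s.
A = πD²/4 = π(0.0181)²/4 = 0.0002573 m²; mean velocity V = ṁ/(ρA) = 0.2267/(1110 · 0.0002573) = 0.7936 m/s.
Reynolds number Re = ρVD/μ = 1110 · 0.7936 · 0.0181 / 0.00225 = 7087.
Re > 4000 → turbulent. Relative roughness ε/D = 6.3e-05/0.0181 = 0.00348. Haaland: 1/√f = -1.8 log₁₀[(0.00348/3.7)^1.11 + 6.9/7087] = -1.8 log₁₀[0.000437 + 0.000974] = 5.131, so f = 0.03798.
Total minor-loss coefficient ΣK = 4·0.29 + 3·0.49 + 1·0.48 = 3.11.
ΔP = [f·L/D + ΣK]·(ρV²/2) = [0.03798·2750/0.0181 + 3.11]·(1110·0.7936²/2) = [5771 + 3.11]·349.6 = 2.018e+06 Pa.
Q = ṁ/ρ = 0.2267/1110 = 0.0002042 m³/s.
Pumping power P = QΔP = 0.0002042·2.018e+06 = 412.2 W = 412 W.

P ≈ 412 W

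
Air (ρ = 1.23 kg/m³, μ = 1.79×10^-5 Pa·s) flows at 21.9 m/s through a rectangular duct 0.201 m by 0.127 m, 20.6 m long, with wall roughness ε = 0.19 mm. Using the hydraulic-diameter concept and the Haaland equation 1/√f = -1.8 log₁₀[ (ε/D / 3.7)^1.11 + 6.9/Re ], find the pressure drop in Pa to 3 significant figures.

ΔP ≈ 843 Pa

Hydraulic diameter D_h = 4A/P = 4·(0.201·0.127)/(2·(0.201+0.127)) = 0.1021/0.656 = 0.1557 m.
Re = ρVD_h/μ = 1.23·21.9·0.1557/1.79e-05 = 2.342e+05.
ε/D_h = 0.00019/0.1557 = 0.00122; Haaland gives 1/√f = -1.8 log₁₀[0.000137+2.95e-05] = 6.804, so f = 0.0216.
ΔP = f(L/D_h)(ρV²/2) = 0.0216·20.6/0.1557·295 = 843.3 Pa.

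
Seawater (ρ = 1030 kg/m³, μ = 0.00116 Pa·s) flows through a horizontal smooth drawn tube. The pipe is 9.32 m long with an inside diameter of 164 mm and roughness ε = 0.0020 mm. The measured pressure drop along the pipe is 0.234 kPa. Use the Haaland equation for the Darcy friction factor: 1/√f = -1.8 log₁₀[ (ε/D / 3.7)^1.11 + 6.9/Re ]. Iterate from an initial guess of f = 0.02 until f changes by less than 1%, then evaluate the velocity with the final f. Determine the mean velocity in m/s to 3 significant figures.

V ≈ 0.667 m/s

Rearranging Darcy-Weisbach: V = √(2·ΔP·D/(f·L·ρ)). With ε/D = 2e-06/0.164 = 1.22e-05, iterate starting from f = 0.02:
  f = 0.02 → V = √(2·234·0.164/(0.02·9.32·1030)) = 0.6323 m/s; Re = ρVD/μ = 9.207e+04; f → 0.01818
  f = 0.01818 → V = 0.6632 m/s; Re = 9.658e+04; f → 0.018
Converged (Δf/f < 1%). With the final f = 0.018: V = √(2·234·0.164/(0.018·9.32·1030)) = 0.6665 m/s.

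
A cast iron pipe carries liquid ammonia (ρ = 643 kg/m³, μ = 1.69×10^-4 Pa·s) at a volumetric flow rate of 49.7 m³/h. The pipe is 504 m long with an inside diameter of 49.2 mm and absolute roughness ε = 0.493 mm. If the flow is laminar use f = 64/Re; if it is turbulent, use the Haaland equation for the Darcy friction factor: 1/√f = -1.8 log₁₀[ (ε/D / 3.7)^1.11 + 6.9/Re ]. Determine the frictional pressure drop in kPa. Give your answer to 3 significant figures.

ΔP ≈ 6610 kPa

Q = 49.7 m³/h = 49.7/3600 = 0.01381 m³/s.
Cross-sectional area A = πD²/4 = π(0.0492)²/4 = 0.001901 m²; mean velocity V = Q/A = 0.01381/0.001901 = 7.262 m/s.
Reynolds number Re = ρVD/μ = 643 · 7.262 · 0.0492 / 0.000169 = 1.359e+06.
Re > 4000 → turbulent. Relative roughness ε/D = 0.000493/0.0492 = 0.01. Haaland: 1/√f = -1.8 log₁₀[(0.01/3.7)^1.11 + 6.9/1.359e+06] = -1.8 log₁₀[0.00141 + 5.08e-06] = 5.127, so f = 0.03805.
Darcy-Weisbach: ΔP = f(L/D)(ρV²/2) = 0.03805·(504/0.0492)·(643·7.262²/2) = 0.03805·1.024e+04·1.695e+04 = 6.608e+06 Pa.
ΔP = 6.608e+06 Pa = 6610 kPa.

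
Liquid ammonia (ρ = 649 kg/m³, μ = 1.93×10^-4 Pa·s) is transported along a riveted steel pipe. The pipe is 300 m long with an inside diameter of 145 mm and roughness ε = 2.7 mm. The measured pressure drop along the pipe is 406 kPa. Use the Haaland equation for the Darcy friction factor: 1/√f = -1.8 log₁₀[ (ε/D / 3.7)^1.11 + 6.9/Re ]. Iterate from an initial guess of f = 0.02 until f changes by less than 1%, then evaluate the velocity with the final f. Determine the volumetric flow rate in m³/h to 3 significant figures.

Q ≈ 212 m³/h

Rearranging Darcy-Weisbach: V = √(2·ΔP·D/(f·L·ρ)). With ε/D = 0.0027/0.145 = 0.0186, iterate starting from f = 0.02:
  f = 0.02 → V = √(2·4.06e+05·0.145/(0.02·300·649)) = 5.499 m/s; Re = ρVD/μ = 2.681e+06; f → 0.04744
  f = 0.04744 → V = 3.57 m/s; Re = 1.741e+06; f → 0.04745
Converged (Δf/f < 1%). With the final f = 0.04745: V = √(2·4.06e+05·0.145/(0.04745·300·649)) = 3.57 m/s.
Q = V·A = 3.57·(π/4·0.145²) = 0.05895 m³/s = 212 m³/h.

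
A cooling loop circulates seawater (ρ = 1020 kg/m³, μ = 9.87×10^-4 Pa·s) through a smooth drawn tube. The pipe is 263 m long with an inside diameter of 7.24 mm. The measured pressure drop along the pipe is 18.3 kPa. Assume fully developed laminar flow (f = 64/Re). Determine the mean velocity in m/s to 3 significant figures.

V ≈ 0.115 m/s

For laminar flow, f = 64/Re with Re = ρVD/μ, so Darcy-Weisbach reduces to ΔP = 32μLV/D². Solving for V: V = ΔP·D²/(32μL) = 1.83e+04·(0.00724)²/(32·0.000987·263) = 0.1155 m/s.
Check: Re = ρVD/μ = 1020·0.1155·0.00724/0.000987 = 864 < 2300, so the laminar assumption holds.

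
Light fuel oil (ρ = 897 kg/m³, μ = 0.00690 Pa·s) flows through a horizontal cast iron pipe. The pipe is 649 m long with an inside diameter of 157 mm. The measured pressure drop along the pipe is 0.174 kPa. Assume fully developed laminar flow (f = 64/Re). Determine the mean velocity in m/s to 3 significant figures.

V ≈ 0.0299 m/s

For laminar flow, f = 64/Re with Re = ρVD/μ, so Darcy-Weisbach reduces to ΔP = 32μLV/D². Solving for V: V = ΔP·D²/(32μL) = 174·(0.157)²/(32·0.0069·649) = 0.02993 m/s.
Check: Re = ρVD/μ = 897·0.02993·0.157/0.0069 = 610.9 < 2300, so the laminar assumption holds.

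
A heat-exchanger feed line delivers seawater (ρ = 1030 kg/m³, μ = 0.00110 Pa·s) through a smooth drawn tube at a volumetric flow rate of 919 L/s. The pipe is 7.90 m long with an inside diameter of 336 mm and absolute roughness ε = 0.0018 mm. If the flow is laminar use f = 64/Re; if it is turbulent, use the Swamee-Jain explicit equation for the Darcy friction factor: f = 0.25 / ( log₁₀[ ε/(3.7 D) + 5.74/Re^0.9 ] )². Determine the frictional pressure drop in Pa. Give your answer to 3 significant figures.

ΔP ≈ 12900 Pa

Q = 919 L/s = 919/1000 = 0.919 m³/s.
Cross-sectional area A = πD²/4 = π(0.336)²/4 = 0.08867 m²; mean velocity V = Q/A = 0.919/0.08867 = 10.36 m/s.
Reynolds number Re = ρVD/μ = 1030 · 10.36 · 0.336 / 0.0011 = 3.261e+06.
Re > 4000 → turbulent. Relative roughness ε/D = 1.8e-06/0.336 = 5.36e-06. Swamee-Jain: f = 0.25/(log₁₀[5.36e-06/3.7 + 5.74/3.261e+06^0.9])² = 0.25/(log₁₀[1.45e-06 + 7.89e-06])² = 0.25/(-5.03)² = 0.009882.
Darcy-Weisbach: ΔP = f(L/D)(ρV²/2) = 0.009882·(7.9/0.336)·(1030·10.36²/2) = 0.009882·23.51·5.532e+04 = 1.285e+04 Pa.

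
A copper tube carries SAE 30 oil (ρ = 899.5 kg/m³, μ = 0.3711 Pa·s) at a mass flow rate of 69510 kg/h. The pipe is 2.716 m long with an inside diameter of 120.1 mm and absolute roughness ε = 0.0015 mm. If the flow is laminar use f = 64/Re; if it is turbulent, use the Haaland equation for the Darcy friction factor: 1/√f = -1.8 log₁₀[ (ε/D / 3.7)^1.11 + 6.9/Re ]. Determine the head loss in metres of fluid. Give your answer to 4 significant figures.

h_f ≈ 0.4802 m

ṁ = 69510 kg/h = 69510/3600 = 19.31 kg/s.
A = πD²/4 = π(0.1201)²/4 = 0.01133 m²; mean velocity V = ṁ/(ρA) = 19.31/(899.5 · 0.01133) = 1.895 m/s.
Reynolds number Re = ρVD/μ = 899.5 · 1.895 · 0.1201 / 0.371 = 551.6.
Re < 2300 → laminar flow, so f = 64/Re = 64/551.6 = 0.116 (the turbulent correlation is not needed).
Darcy-Weisbach: ΔP = f(L/D)(ρV²/2) = 0.116·(2.716/0.1201)·(899.5·1.895²/2) = 0.116·22.61·1615 = 4237 Pa.
Head loss h_f = ΔP/(ρg) = 4237/(899.5·9.81) = 0.4802 m.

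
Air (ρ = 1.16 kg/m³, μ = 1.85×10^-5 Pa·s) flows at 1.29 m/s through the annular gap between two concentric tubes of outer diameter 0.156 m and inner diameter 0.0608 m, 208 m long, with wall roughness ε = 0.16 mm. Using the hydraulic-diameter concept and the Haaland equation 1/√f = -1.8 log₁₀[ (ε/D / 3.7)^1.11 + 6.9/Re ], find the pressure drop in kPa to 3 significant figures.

Hydraulic diameter D_h = 4A/P = D_o - D_i = 0.156 - 0.0608 = 0.0952 m.
Re = ρVD_h/μ = 1.16·1.29·0.0952/1.85e-05 = 7700.
ε/D_h = 0.00016/0.0952 = 0.00168; Haaland gives 1/√f = -1.8 log₁₀[0.000195+0.000896] = 5.332, so f = 0.03517.
ΔP = f(L/D_h)(ρV²/2) = 0.03517·208/0.0952·0.9652 = 74.17 Pa.
ΔP = 0.0742 kPa.

ΔP ≈ 0.0742 kPa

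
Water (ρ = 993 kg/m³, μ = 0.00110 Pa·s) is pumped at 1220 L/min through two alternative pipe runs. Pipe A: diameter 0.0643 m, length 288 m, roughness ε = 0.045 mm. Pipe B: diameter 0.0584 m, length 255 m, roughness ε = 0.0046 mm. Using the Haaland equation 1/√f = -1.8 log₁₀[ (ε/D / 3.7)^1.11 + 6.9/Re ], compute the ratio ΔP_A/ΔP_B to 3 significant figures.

Pipe A: V = Q/A = 0.02033/0.003247 = 6.262 m/s; Re = 3.635e+05; ε/D = 0.0007; Haaland → f = 0.01897; ΔP_A = f(L/D)(ρV²/2) = 1.654e+06 Pa.
Pipe B: V = Q/A = 0.02033/0.002679 = 7.591 m/s; Re = 4.002e+05; ε/D = 7.88e-05; Haaland → f = 0.01443; ΔP_B = f(L/D)(ρV²/2) = 1.803e+06 Pa.
ΔP_A/ΔP_B = 1.654e+06/1.803e+06 = 0.918.

ΔP_A/ΔP_B ≈ 0.918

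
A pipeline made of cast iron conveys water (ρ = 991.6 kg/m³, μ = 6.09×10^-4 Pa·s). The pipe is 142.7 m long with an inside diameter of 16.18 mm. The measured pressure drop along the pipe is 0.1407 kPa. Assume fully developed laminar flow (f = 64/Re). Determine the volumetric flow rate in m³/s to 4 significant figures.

For laminar flow, f = 64/Re with Re = ρVD/μ, so Darcy-Weisbach reduces to ΔP = 32μLV/D². Solving for V: V = ΔP·D²/(32μL) = 140.7·(0.01618)²/(32·0.000609·142.7) = 0.01325 m/s.
Check: Re = ρVD/μ = 991.6·0.01325·0.01618/0.000609 = 348.9 < 2300, so the laminar assumption holds.
Q = V·A = 0.01325·(π/4·0.01618²) = 2.723e-06 m³/s = 2.723×10^-6 m³/s.

Q ≈ 2.723×10^-6 m³/s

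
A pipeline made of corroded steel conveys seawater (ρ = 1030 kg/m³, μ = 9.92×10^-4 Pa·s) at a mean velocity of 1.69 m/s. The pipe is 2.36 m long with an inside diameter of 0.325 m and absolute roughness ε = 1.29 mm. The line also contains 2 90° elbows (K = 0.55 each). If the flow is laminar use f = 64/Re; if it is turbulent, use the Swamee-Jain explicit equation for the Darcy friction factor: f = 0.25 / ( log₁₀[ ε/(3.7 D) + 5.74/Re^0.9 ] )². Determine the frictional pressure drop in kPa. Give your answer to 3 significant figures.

Reynolds number Re = ρVD/μ = 1030 · 1.69 · 0.325 / 0.000992 = 5.703e+05.
Re > 4000 → turbulent. Relative roughness ε/D = 0.00129/0.325 = 0.00397. Swamee-Jain: f = 0.25/(log₁₀[0.00397/3.7 + 5.74/5.703e+05^0.9])² = 0.25/(log₁₀[0.00107 + 3.79e-05])² = 0.25/(-2.954)² = 0.02864.
Total minor-loss coefficient ΣK = 2·0.55 = 1.1.
ΔP = [f·L/D + ΣK]·(ρV²/2) = [0.02864·2.36/0.325 + 1.1]·(1030·1.69²/2) = [0.208 + 1.1]·1471 = 1924 Pa.
ΔP = 1924 Pa = 1.92 kPa.

ΔP ≈ 1.92 kPa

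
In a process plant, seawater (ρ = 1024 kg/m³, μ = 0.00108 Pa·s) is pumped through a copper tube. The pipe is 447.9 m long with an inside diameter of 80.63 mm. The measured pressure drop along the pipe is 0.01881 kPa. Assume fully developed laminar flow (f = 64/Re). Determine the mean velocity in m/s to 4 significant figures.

For laminar flow, f = 64/Re with Re = ρVD/μ, so Darcy-Weisbach reduces to ΔP = 32μLV/D². Solving for V: V = ΔP·D²/(32μL) = 18.81·(0.08063)²/(32·0.00108·447.9) = 0.0079 m/s.
Check: Re = ρVD/μ = 1024·0.0079·0.08063/0.00108 = 603.9 < 2300, so the laminar assumption holds.

V ≈ 0.007900 m/s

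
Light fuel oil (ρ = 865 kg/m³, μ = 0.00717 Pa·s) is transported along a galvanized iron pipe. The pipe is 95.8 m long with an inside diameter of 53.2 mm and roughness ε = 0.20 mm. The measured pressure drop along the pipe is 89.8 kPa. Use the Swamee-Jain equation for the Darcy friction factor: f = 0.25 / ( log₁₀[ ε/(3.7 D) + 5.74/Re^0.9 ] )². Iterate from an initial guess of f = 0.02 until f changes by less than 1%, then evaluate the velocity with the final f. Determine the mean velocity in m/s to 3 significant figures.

Rearranging Darcy-Weisbach: V = √(2·ΔP·D/(f·L·ρ)). With ε/D = 0.0002/0.0532 = 0.00376, iterate starting from f = 0.02:
  f = 0.02 → V = √(2·8.98e+04·0.0532/(0.02·95.8·865)) = 2.401 m/s; Re = ρVD/μ = 1.541e+04; f → 0.03428
  f = 0.03428 → V = 1.834 m/s; Re = 1.177e+04; f → 0.03572
  f = 0.03572 → V = 1.797 m/s; Re = 1.153e+04; f → 0.03584
Converged (Δf/f < 1%). With the final f = 0.03584: V = √(2·8.98e+04·0.0532/(0.03584·95.8·865)) = 1.794 m/s.

V ≈ 1.79 m/s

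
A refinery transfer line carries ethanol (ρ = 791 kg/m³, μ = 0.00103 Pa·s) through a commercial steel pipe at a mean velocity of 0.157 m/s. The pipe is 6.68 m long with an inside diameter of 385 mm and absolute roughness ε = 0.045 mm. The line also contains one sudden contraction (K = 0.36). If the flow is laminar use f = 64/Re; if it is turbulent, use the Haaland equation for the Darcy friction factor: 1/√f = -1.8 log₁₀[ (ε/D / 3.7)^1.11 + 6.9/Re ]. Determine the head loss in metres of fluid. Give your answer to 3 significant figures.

Reynolds number Re = ρVD/μ = 791 · 0.157 · 0.385 / 0.00103 = 4.642e+04.
Re > 4000 → turbulent. Relative roughness ε/D = 4.5e-05/0.385 = 0.000117. Haaland: 1/√f = -1.8 log₁₀[(0.000117/3.7)^1.11 + 6.9/4.642e+04] = -1.8 log₁₀[1.01e-05 + 0.000149] = 6.839, so f = 0.02138.
Total minor-loss coefficient ΣK = 1·0.36 = 0.36.
ΔP = [f·L/D + ΣK]·(ρV²/2) = [0.02138·6.68/0.385 + 0.36]·(791·0.157²/2) = [0.371 + 0.36]·9.749 = 7.126 Pa.
Head loss h_f = ΔP/(ρg) = 7.126/(791·9.81) = 9.18×10^-4 m.

h_f ≈ 9.18×10^-4 m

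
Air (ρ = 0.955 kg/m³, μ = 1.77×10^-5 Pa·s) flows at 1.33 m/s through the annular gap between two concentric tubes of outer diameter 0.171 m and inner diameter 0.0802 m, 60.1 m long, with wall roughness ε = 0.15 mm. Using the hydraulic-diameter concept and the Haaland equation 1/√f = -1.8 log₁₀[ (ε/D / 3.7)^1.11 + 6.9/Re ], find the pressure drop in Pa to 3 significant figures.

Hydraulic diameter D_h = 4A/P = D_o - D_i = 0.171 - 0.0802 = 0.0908 m.
Re = ρVD_h/μ = 0.955·1.33·0.0908/1.77e-05 = 6516.
ε/D_h = 0.00015/0.0908 = 0.00165; Haaland gives 1/√f = -1.8 log₁₀[0.000191+0.00106] = 5.226, so f = 0.03662.
ΔP = f(L/D_h)(ρV²/2) = 0.03662·60.1/0.0908·0.8446 = 20.47 Pa.

ΔP ≈ 20.5 Pa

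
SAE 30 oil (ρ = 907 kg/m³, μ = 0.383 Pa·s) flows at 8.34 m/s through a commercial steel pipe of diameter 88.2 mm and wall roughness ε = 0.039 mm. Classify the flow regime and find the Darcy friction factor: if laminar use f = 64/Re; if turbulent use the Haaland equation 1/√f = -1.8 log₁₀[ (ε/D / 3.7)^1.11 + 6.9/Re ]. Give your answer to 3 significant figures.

f ≈ 0.0367

Re = ρVD/μ = 907·8.34·0.0882/0.383 = 1742.
Re < 2300 → laminar, so f = 64/Re = 0.03674 (roughness is irrelevant in laminar flow).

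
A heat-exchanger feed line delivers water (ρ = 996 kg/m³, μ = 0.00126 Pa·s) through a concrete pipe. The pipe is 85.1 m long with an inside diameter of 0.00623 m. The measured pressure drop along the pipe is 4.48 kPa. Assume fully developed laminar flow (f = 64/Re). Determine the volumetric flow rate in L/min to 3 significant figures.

For laminar flow, f = 64/Re with Re = ρVD/μ, so Darcy-Weisbach reduces to ΔP = 32μLV/D². Solving for V: V = ΔP·D²/(32μL) = 4480·(0.00623)²/(32·0.00126·85.1) = 0.05068 m/s.
Check: Re = ρVD/μ = 996·0.05068·0.00623/0.00126 = 249.6 < 2300, so the laminar assumption holds.
Q = V·A = 0.05068·(π/4·0.00623²) = 1.545e-06 m³/s = 0.0927 L/min.

Q ≈ 0.0927 L/min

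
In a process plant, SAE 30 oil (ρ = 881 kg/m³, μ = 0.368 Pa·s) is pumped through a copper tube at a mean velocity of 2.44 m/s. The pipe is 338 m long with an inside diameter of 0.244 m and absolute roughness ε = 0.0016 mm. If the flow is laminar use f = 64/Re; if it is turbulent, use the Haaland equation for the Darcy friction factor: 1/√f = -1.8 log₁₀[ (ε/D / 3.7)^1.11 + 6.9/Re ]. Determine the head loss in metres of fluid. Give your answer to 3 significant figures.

Reynolds number Re = ρVD/μ = 881 · 2.44 · 0.244 / 0.368 = 1425.
Re < 2300 → laminar flow, so f = 64/Re = 64/1425 = 0.0449 (the turbulent correlation is not needed).
Darcy-Weisbach: ΔP = f(L/D)(ρV²/2) = 0.0449·(338/0.244)·(881·2.44²/2) = 0.0449·1385·2623 = 1.631e+05 Pa.
Head loss h_f = ΔP/(ρg) = 1.631e+05/(881·9.81) = 18.9 m.

h_f ≈ 18.9 m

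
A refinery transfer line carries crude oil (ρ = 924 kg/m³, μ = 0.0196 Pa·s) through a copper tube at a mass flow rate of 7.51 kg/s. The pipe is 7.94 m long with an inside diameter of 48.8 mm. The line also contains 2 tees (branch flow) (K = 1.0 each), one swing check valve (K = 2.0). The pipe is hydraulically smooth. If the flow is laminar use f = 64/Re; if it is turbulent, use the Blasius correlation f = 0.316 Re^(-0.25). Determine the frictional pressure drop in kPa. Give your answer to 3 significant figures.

A = πD²/4 = π(0.0488)²/4 = 0.00187 m²; mean velocity V = ṁ/(ρA) = 7.51/(924 · 0.00187) = 4.345 m/s.
Reynolds number Re = ρVD/μ = 924 · 4.345 · 0.0488 / 0.0196 = 9997.
Re > 4000 → turbulent. Smooth-pipe (Blasius): f = 0.316 Re^(-0.25) = 0.316/(9997)^0.25 = 0.0316.
Total minor-loss coefficient ΣK = 2·1 + 1·2 = 4.
ΔP = [f·L/D + ΣK]·(ρV²/2) = [0.0316·7.94/0.0488 + 4]·(924·4.345²/2) = [5.142 + 4]·8724 = 7.975e+04 Pa.
ΔP = 7.975e+04 Pa = 79.8 kPa.

ΔP ≈ 79.8 kPa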